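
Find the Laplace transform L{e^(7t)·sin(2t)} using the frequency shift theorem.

Frequency shift: L{e^(at)f(t)} = F(s-a). L{e^(7t)·sin(2t)} = 2/((s-7)² + 4)

Final answer: 2/((s-7)² + 4)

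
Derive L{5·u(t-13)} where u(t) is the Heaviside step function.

L{u(t-a)} = e^(-as)/s. Here a=13, so L{u(t-13)} = e^(-13s)/s, and L{5·u(t-13)} = 5·e^(-13s)/s

Final answer: 5·e^(-13s)/s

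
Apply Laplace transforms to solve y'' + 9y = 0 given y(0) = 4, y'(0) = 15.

L{y''} + 9L{y} = 0. s²Y - 4s - 15 + 9Y = 0. Y(s² + 9) = 4s + 15. Y = (4s + 15)/(s² + 9). Inverting: y(t) = 4cos(3t) + 5sin(3t)

Final answer: y(t) = 4cos(3t) + 5sin(3t)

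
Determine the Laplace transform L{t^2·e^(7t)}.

L{t^n·e^(at)} = n!/(s-a)^(n+1), so L{t^2·e^(7t)} = 2/(s-7)^3

Final answer: 2/(s-7)^3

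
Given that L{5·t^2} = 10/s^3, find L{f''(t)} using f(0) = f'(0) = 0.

L{f''(t)} = s²F(s) - sf(0) - f'(0) = s²·10/s^3 - 0 - 0 = 10/s

Final answer: 10/s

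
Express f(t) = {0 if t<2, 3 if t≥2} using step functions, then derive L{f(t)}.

f(t) = 3·u(t-2). L{u(t-2)} = e^(-2s)/s, so L{f(t)} = 3·e^(-2s)/s

Final answer: 3·e^(-2s)/s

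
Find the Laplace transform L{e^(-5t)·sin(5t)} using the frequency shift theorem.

Frequency shift: L{e^(at)f(t)} = F(s-a). L{e^(-5t)·sin(5t)} = 5/((s+5)² + 25)

Final answer: 5/((s+5)² + 25)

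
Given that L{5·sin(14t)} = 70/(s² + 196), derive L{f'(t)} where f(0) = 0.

L{f'(t)} = s·F(s) - f(0) = s·70/(s² + 196) - 0 = 70s/(s² + 196)

Final answer: 70s/(s² + 196)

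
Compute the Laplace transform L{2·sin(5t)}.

L{sin(ωt)} = ω/(s² + ω²), so L{sin(5t)} = 5/(s² + 25). Then L{2·sin(5t)} = 2·5/(s² + 25) = 10/(s² + 25)

Final answer: 10/(s² + 25)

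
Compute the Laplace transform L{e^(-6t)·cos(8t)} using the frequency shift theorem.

Frequency shift: L{e^(at)f(t)} = F(s-a). L{e^(-6t)·cos(8t)} = (s+6)/((s+6)² + 64)

Final answer: (s+6)/((s+6)² + 64)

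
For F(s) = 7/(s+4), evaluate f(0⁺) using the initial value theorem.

f(0⁺) = lim_{s→∞} s·7/(s+4) = lim_{s→∞} 7s/(s+4) = 7

Final answer: 7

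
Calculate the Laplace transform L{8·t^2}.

L{t^n} = n!/s^(n+1), so L{t^2} = 2/s^3. Then L{8·t^2} = 8·2/s^3 = 16/s^3

Final answer: 16/s^3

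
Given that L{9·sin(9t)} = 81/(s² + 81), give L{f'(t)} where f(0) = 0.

L{f'(t)} = s·F(s) - f(0) = s·81/(s² + 81) - 0 = 81s/(s² + 81)

Final answer: 81s/(s² + 81)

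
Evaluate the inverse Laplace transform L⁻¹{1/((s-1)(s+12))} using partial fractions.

Decompose: A/(s-1) + B/(s+12). A = 1/13, B = -1/13. f(t) = (e^t - e^(-12t))/13

Final answer: (e^t - e^(-12t))/13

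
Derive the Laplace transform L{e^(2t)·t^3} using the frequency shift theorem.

L{e^(at)·t^n} = n!/(s-a)^(n+1), so L{e^(2t)·t^3} = 6/(s-2)^4

Final answer: 6/(s-2)^4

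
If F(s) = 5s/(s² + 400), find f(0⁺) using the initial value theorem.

f(0⁺) = lim_{s→∞} s·5s/(s² + 400) = lim_{s→∞} 5s²/(s² + 400) = 5

Final answer: 5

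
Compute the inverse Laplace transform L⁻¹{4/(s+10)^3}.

L⁻¹{n!/(s-a)^(n+1)} = t^n·e^(at) with n=2, a=-10. So L⁻¹{2/(s+10)^3} = t^2·e^(-10t), and L⁻¹{4/(s+10)^3} = (4/2)·t^2·e^(-10t) = 2·t^2·e^(-10t)

Final answer: 2·t^2·e^(-10t)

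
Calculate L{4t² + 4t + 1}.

L{4t² + 4t + 1} = 4·2/s³ + 4/s² + 1/s = 8/s³ + 4/s² + 1/s

Final answer: 8/s³ + 4/s² + 1/s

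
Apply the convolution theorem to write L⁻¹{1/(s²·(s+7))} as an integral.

1/(s²·(s+7)) = (1/s^2)·(1/(s+7)) = L{t}·L{e^(-7t)}. So f(t) = t*e^(-7t) = ∫₀ᵗ τ·e^(-7(t-τ)) dτ

Final answer: ∫₀ᵗ τ·e^(-7(t-τ)) dτ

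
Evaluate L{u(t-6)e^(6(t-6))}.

u(t-a)f(t-a) with f(t)=e^(6t). L{e^(6t)} = 1/(s-6). By time shift: e^(-6s)/(s-6)

Final answer: e^(-6s)/(s-6)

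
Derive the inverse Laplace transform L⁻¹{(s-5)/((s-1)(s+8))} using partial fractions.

Using partial fractions, f(t) = (-4e^t + 13e^(-8t))/9

Final answer: (-4e^t + 13e^(-8t))/9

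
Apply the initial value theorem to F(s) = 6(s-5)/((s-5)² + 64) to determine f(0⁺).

f(0⁺) = lim_{s→∞} sF(s) = lim_{s→∞} 6s(s-5)/((s-5)² + 64) = 6

Final answer: 6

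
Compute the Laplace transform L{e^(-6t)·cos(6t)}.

L{e^(at)·cos(ωt)} = (s-a)/((s-a)² + ω²), so L{e^(-6t)·cos(6t)} = (s+6)/((s+6)² + 36)

Final answer: (s+6)/((s+6)² + 36)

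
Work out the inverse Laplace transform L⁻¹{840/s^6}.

L⁻¹{n!/s^(n+1)} = t^n with n=5. So L⁻¹{120/s^6} = t^5, and L⁻¹{840/s^6} = (840/120)·t^5 = 7·t^5

Final answer: 7·t^5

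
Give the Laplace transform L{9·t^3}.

L{t^n} = n!/s^(n+1), so L{t^3} = 6/s^4. Then L{9·t^3} = 9·6/s^4 = 54/s^4

Final answer: 54/s^4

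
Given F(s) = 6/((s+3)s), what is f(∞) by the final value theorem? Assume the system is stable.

f(∞) = lim_{s→0} sF(s) = lim_{s→0} 6/(s+3) = 2

Final answer: 2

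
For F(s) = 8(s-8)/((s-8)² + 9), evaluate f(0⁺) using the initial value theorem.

f(0⁺) = lim_{s→∞} sF(s) = lim_{s→∞} 8s(s-8)/((s-8)² + 9) = 8

Final answer: 8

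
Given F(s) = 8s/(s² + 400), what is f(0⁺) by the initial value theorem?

f(0⁺) = lim_{s→∞} s·8s/(s² + 400) = lim_{s→∞} 8s²/(s² + 400) = 8

Final answer: 8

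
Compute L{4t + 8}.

L{4t + 8} = 4·L{t} + 8·L{1} = 4/s² + 8/s

Final answer: 4/s² + 8/s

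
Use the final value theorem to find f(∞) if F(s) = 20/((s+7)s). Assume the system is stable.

f(∞) = lim_{s→0} sF(s) = lim_{s→0} 20/(s+7) = 20/7

Final answer: 20/7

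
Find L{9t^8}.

L{t^n} = n!/s^(n+1). So L{9t^8} = 9·8!/s^9 = 362880/s^9

Final answer: 362880/s^9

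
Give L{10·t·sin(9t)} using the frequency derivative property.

L{sin(9t)} = 9/(s² + 81). By L{t·f(t)} = -F'(s): -d/ds[9/(s² + 81)] = -(9)·(-2s)/(s² + 81)² = 18s/(s² + 81)². Then L{10·t·sin(9t)} = 10·18s/(s² + 81)² = 180s/(s² + 81)²

Final answer: 180s/(s² + 81)²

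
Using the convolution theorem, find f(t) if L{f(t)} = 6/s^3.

6/s^3 = (6/s)·(1/s^2) = L{6}·L{t}. By convolution, f(t) = 6*t = ∫₀ᵗ 6·τ dτ = 6·t²/2

Final answer: 6·t²/2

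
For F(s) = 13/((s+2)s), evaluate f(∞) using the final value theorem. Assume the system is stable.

f(∞) = lim_{s→0} sF(s) = lim_{s→0} 13/(s+2) = 13/2

Final answer: 13/2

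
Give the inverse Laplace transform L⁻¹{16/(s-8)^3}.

L⁻¹{n!/(s-a)^(n+1)} = t^n·e^(at) with n=2, a=8. So L⁻¹{2/(s-8)^3} = t^2·e^(8t), and L⁻¹{16/(s-8)^3} = (16/2)·t^2·e^(8t) = 8·t^2·e^(8t)

Final answer: 8·t^2·e^(8t)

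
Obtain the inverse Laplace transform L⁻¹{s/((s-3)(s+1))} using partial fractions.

Using partial fractions, f(t) = (3e^(3t) + e^(-t))/4

Final answer: (3e^(3t) + e^(-t))/4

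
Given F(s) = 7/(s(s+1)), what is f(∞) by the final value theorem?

f(∞) = lim_{s→0} s·7/(s(s+1)) = lim_{s→0} 7/(s+1) = 7/1 = 7

Final answer: 7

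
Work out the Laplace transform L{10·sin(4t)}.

L{sin(ωt)} = ω/(s² + ω²), so L{sin(4t)} = 4/(s² + 16). Then L{10·sin(4t)} = 10·4/(s² + 16) = 40/(s² + 16)

Final answer: 40/(s² + 16)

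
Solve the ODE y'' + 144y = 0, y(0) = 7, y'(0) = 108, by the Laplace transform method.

L{y''} + 144L{y} = 0. s²Y - 7s - 108 + 144Y = 0. Y(s² + 144) = 7s + 108. Y = (7s + 108)/(s² + 144). Inverting: y(t) = 7cos(12t) + 9sin(12t)

Final answer: y(t) = 7cos(12t) + 9sin(12t)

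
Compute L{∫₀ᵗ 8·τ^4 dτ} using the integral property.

L{∫₀ᵗ f(τ)dτ} = F(s)/s with f(t) = 8t^4. F(s) = 192/s^5, so L{∫₀ᵗ 8·τ^4 dτ} = (192/s^5)/s = 192/s^6. (Check: ∫₀ᵗ 8·τ^4 dτ = 8t^5/5.)

Final answer: 192/s^6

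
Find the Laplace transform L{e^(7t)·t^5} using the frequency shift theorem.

L{e^(at)·t^n} = n!/(s-a)^(n+1), so L{e^(7t)·t^5} = 120/(s-7)^6

Final answer: 120/(s-7)^6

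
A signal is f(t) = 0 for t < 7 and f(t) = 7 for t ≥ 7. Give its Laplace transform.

f(t) = 7·u(t-7). L{u(t-7)} = e^(-7s)/s, so L{f(t)} = 7·e^(-7s)/s

Final answer: 7·e^(-7s)/s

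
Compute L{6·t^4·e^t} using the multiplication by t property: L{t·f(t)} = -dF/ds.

Using L{t^n·e^(at)} = n!/(s-a)^(n+1), L{t^4·e^t} = 24/(s-1)^5, so L{6·t^4·e^t} = 6·24/(s-1)^5 = 144/(s-1)^5

Final answer: 144/(s-1)^5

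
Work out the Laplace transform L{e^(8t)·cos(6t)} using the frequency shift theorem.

Frequency shift: L{e^(at)f(t)} = F(s-a). L{e^(8t)·cos(6t)} = (s-8)/((s-8)² + 36)

Final answer: (s-8)/((s-8)² + 36)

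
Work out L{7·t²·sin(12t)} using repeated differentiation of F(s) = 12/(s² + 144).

F(s) = 12/(s² + 144). F'(s) = -24s/(s² + 144)². F''(s) = -24(144 - 3s²)/(s² + 144)³ = (72s² - 3456)/(s² + 144)³. So L{t²·sin(12t)} = (-1)² F''(s) = (72s² - 3456)/(s² + 144)³. Then L{7·t²·sin(12t)} = 7·(72s² - 3456)/(s² + 144)³ = (504s² - 24192)/(s² + 144)³

Final answer: (504s² - 24192)/(s² + 144)³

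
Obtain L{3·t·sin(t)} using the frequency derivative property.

L{sin(t)} = 1/(s² + 1). By L{t·f(t)} = -F'(s): -d/ds[1/(s² + 1)] = -(1)·(-2s)/(s² + 1)² = 2s/(s² + 1)². Then L{3·t·sin(t)} = 3·2s/(s² + 1)² = 6s/(s² + 1)²

Final answer: 6s/(s² + 1)²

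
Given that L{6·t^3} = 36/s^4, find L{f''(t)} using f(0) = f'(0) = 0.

L{f''(t)} = s²F(s) - sf(0) - f'(0) = s²·36/s^4 - 0 - 0 = 36/s^2

Final answer: 36/s^2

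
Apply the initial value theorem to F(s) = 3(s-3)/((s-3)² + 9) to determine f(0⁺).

f(0⁺) = lim_{s→∞} sF(s) = lim_{s→∞} 3s(s-3)/((s-3)² + 9) = 3

Final answer: 3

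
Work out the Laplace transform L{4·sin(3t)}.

L{sin(ωt)} = ω/(s² + ω²), so L{sin(3t)} = 3/(s² + 9). Then L{4·sin(3t)} = 4·3/(s² + 9) = 12/(s² + 9)

Final answer: 12/(s² + 9)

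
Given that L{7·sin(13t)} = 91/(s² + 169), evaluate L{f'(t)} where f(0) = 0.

L{f'(t)} = s·F(s) - f(0) = s·91/(s² + 169) - 0 = 91s/(s² + 169)

Final answer: 91s/(s² + 169)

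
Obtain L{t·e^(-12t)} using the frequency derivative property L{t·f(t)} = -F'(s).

L{e^(-12t)} = 1/(s+12). By frequency derivative: L{t·e^(-12t)} = -d/ds[1/(s+12)] = -(-1)/(s+12)² = 1/(s+12)²

Final answer: 1/(s+12)²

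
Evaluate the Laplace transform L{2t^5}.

L{2t^5} = 2 · L{t^5} = 2 · 120/s^6 = 240/s^6

Final answer: 240/s^6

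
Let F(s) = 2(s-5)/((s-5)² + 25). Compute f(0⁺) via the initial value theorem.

f(0⁺) = lim_{s→∞} sF(s) = lim_{s→∞} 2s(s-5)/((s-5)² + 25) = 2

Final answer: 2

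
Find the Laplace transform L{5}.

L{5} = 5 · L{1} = 5/s

Final answer: 5/s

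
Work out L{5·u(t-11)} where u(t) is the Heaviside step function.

L{u(t-a)} = e^(-as)/s. Here a=11, so L{u(t-11)} = e^(-11s)/s, and L{5·u(t-11)} = 5·e^(-11s)/s

Final answer: 5·e^(-11s)/s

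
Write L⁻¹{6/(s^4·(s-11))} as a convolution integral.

6/(s^4·(s-11)) = (6/s^4)·(1/(s-11)) = L{t^3}·L{e^(11t)}. So f(t) = t^3*e^(11t) = ∫₀ᵗ τ^3·e^(11(t-τ)) dτ

Final answer: ∫₀ᵗ τ^3·e^(11(t-τ)) dτ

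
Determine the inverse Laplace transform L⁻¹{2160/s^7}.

L⁻¹{n!/s^(n+1)} = t^n with n=6. So L⁻¹{720/s^7} = t^6, and L⁻¹{2160/s^7} = (2160/720)·t^6 = 3·t^6

Final answer: 3·t^6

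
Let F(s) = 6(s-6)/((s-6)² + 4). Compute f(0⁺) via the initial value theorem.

f(0⁺) = lim_{s→∞} sF(s) = lim_{s→∞} 6s(s-6)/((s-6)² + 4) = 6

Final answer: 6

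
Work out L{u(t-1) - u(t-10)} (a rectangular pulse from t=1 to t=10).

L{u(t-a)} = e^(-as)/s. L{u(t-1) - u(t-10)} = (e^(-s) - e^(-10s))/s

Final answer: (e^(-s) - e^(-10s))/s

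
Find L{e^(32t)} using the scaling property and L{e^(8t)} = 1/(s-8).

Using L{f(at)} = (1/a)F(s/a) with a=4 and f(t) = e^(8t): L{e^(32t)} = (1/4) · 1/((s/4)-8) = (1/4) · 4/(s-32) = 1/(s-32)

Final answer: 1/(s-32)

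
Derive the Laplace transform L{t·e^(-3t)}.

L{t^n·e^(at)} = n!/(s-a)^(n+1), so L{t·e^(-3t)} = 1/(s+3)^2

Final answer: 1/(s+3)^2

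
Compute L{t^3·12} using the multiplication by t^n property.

L{12} = 12/s. d^1/ds^1[1/s] = -1/s². d^2/ds^2[1/s] = 2/s^3. d^3/ds^3[1/s] = -6/s^4. So L{t^3} = (-1)^{3}·-6/s^4 = 6/s^4. Then L{t^3·12} = 12·6/s^4 = 72/s^4

Final answer: 72/s^4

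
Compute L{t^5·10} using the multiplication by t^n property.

L{10} = 10/s. d^1/ds^1[1/s] = -1/s². d^2/ds^2[1/s] = 2/s^3. d^3/ds^3[1/s] = -6/s^4. d^4/ds^4[1/s] = 24/s^5. d^5/ds^5[1/s] = -120/s^6. So L{t^5} = (-1)^{5}·-120/s^6 = 120/s^6. Then L{t^5·10} = 10·120/s^6 = 1200/s^6

Final answer: 1200/s^6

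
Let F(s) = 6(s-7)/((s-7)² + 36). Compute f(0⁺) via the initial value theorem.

f(0⁺) = lim_{s→∞} sF(s) = lim_{s→∞} 6s(s-7)/((s-7)² + 36) = 6

Final answer: 6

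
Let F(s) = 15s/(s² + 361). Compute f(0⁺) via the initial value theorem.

f(0⁺) = lim_{s→∞} s·15s/(s² + 361) = lim_{s→∞} 15s²/(s² + 361) = 15

Final answer: 15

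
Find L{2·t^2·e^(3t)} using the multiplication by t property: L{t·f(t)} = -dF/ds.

Using L{t^n·e^(at)} = n!/(s-a)^(n+1), L{t^2·e^(3t)} = 2/(s-3)^3, so L{2·t^2·e^(3t)} = 2·2/(s-3)^3 = 4/(s-3)^3

Final answer: 4/(s-3)^3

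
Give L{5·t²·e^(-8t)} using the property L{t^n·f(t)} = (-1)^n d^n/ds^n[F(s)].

L{e^(-8t)} = 1/(s+8). d/ds[1/(s+8)] = -1/(s+8)². d²/ds²[1/(s+8)] = 2/(s+8)³. So L{t²·e^(-8t)} = (-1)² · 2/(s+8)³ = 2/(s+8)³. Then L{5·t²·e^(-8t)} = 5·2/(s+8)³ = 10/(s+8)³

Final answer: 10/(s+8)³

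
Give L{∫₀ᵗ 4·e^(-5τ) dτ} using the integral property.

L{∫₀ᵗ f(τ)dτ} = F(s)/s with F(s) = 4/(s+5), so L{∫₀ᵗ 4·e^(-5τ) dτ} = 4/(s(s+5))

Final answer: 4/(s(s+5))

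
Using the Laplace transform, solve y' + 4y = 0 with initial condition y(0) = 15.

L{y'} + 4L{y} = 0. sY - 15 + 4Y = 0. Y(s+4) = 15. Y = 15/(s+4)

Final answer: y(t) = 15e^(-4t)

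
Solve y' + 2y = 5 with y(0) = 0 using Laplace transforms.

sY + 2Y = 5/s. Y = 5/(s(s+2)). Partial fractions: Y = 5/2/s - 5/2/(s+2)

Final answer: y(t) = 5/2(1 - e^(-2t))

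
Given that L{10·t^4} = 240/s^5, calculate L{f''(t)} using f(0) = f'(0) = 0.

L{f''(t)} = s²F(s) - sf(0) - f'(0) = s²·240/s^5 - 0 - 0 = 240/s^3

Final answer: 240/s^3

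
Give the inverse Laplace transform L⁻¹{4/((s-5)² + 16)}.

Using frequency shift, L⁻¹{4/((s-5)² + 16)} = e^(5t)·sin(4t)

Final answer: e^(5t)·sin(4t)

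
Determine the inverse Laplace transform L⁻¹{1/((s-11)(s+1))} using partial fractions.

Decompose: A/(s-11) + B/(s+1). A = 1/12, B = -1/12. f(t) = (e^(11t) - e^(-t))/12

Final answer: (e^(11t) - e^(-t))/12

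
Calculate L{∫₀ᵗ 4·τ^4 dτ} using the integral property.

L{∫₀ᵗ f(τ)dτ} = F(s)/s with f(t) = 4t^4. F(s) = 96/s^5, so L{∫₀ᵗ 4·τ^4 dτ} = (96/s^5)/s = 96/s^6. (Check: ∫₀ᵗ 4·τ^4 dτ = 4t^5/5.)

Final answer: 96/s^6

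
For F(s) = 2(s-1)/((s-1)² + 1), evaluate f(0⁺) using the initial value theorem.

f(0⁺) = lim_{s→∞} sF(s) = lim_{s→∞} 2s(s-1)/((s-1)² + 1) = 2

Final answer: 2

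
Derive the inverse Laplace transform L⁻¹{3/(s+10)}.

L⁻¹{1/(s-a)} = e^(at), so L⁻¹{1/(s+10)} = e^(-10t), and L⁻¹{3/(s+10)} = 3·e^(-10t)

Final answer: 3·e^(-10t)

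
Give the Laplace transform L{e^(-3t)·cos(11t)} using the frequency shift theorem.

Frequency shift: L{e^(at)f(t)} = F(s-a). L{e^(-3t)·cos(11t)} = (s+3)/((s+3)² + 121)

Final answer: (s+3)/((s+3)² + 121)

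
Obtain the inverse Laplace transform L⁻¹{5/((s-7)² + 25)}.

Using frequency shift, L⁻¹{5/((s-7)² + 25)} = e^(7t)·sin(5t)

Final answer: e^(7t)·sin(5t)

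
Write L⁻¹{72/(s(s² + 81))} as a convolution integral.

72/(s(s² + 81)) = (1/s)·(72/(s² + 81)) = L{1}·L{8·sin(9t)}. So f(t) = 1*(8·sin(9t)) = ∫₀ᵗ 8·sin(9τ) dτ

Final answer: ∫₀ᵗ 8·sin(9τ) dτ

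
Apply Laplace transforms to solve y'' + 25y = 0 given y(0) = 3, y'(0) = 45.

L{y''} + 25L{y} = 0. s²Y - 3s - 45 + 25Y = 0. Y(s² + 25) = 3s + 45. Y = (3s + 45)/(s² + 25). Inverting: y(t) = 3cos(5t) + 9sin(5t)

Final answer: y(t) = 3cos(5t) + 9sin(5t)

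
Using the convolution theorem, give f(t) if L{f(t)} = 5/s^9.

5/s^9 = (5/s)·(1/s^8) = L{5}·L{t^7/5040}. By convolution, f(t) = 5*t^7/5040 = ∫₀ᵗ 5·τ^7/5040 dτ = 5·t^8/40320

Final answer: 5·t^8/40320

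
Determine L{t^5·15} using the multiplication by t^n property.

L{15} = 15/s. d^1/ds^1[1/s] = -1/s². d^2/ds^2[1/s] = 2/s^3. d^3/ds^3[1/s] = -6/s^4. d^4/ds^4[1/s] = 24/s^5. d^5/ds^5[1/s] = -120/s^6. So L{t^5} = (-1)^{5}·-120/s^6 = 120/s^6. Then L{t^5·15} = 15·120/s^6 = 1800/s^6

Final answer: 1800/s^6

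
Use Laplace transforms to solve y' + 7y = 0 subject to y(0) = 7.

L{y'} + 7L{y} = 0. sY - 7 + 7Y = 0. Y(s+7) = 7. Y = 7/(s+7)

Final answer: y(t) = 7e^(-7t)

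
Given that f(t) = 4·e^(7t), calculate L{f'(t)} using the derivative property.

f(0) = 4, F(s) = 4/(s-7). L{f'(t)} = s·F(s) - f(0) = 4s/(s-7) - 4 = (4s - 4(s-7))/(s-7) = 28/(s-7)

Final answer: 28/(s-7)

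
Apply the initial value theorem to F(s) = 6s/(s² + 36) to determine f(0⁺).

f(0⁺) = lim_{s→∞} s·6s/(s² + 36) = lim_{s→∞} 6s²/(s² + 36) = 6

Final answer: 6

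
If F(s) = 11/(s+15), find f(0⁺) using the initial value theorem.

f(0⁺) = lim_{s→∞} s·11/(s+15) = lim_{s→∞} 11s/(s+15) = 11

Final answer: 11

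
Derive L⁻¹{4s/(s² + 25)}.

This is the form c·s/(s² + a²) with a = 5, c = 4. L⁻¹ = 4·cos(5t)

Final answer: 4·cos(5t)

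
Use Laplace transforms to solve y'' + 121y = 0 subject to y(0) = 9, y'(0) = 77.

L{y''} + 121L{y} = 0. s²Y - 9s - 77 + 121Y = 0. Y(s² + 121) = 9s + 77. Y = (9s + 77)/(s² + 121). Inverting: y(t) = 9cos(11t) + 7sin(11t)

Final answer: y(t) = 9cos(11t) + 7sin(11t)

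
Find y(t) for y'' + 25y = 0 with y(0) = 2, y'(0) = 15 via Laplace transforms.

L{y''} + 25L{y} = 0. s²Y - 2s - 15 + 25Y = 0. Y(s² + 25) = 2s + 15. Y = (2s + 15)/(s² + 25). Inverting: y(t) = 2cos(5t) + 3sin(5t)

Final answer: y(t) = 2cos(5t) + 3sin(5t)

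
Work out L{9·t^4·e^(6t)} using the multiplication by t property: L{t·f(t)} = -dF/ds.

Using L{t^n·e^(at)} = n!/(s-a)^(n+1), L{t^4·e^(6t)} = 24/(s-6)^5, so L{9·t^4·e^(6t)} = 9·24/(s-6)^5 = 216/(s-6)^5

Final answer: 216/(s-6)^5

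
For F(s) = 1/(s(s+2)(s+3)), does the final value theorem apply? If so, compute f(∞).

Poles of sF(s) = 1/((s+2)(s+3)) are at s = -2 and s = -3, both in the left half-plane. Theorem applies. f(∞) = lim_{s→0} sF(s) = 1/(2·3) = 1/6

Final answer: 1/6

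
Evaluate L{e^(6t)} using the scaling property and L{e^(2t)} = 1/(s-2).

Using L{f(at)} = (1/a)F(s/a) with a=3 and f(t) = e^(2t): L{e^(6t)} = (1/3) · 1/((s/3)-2) = (1/3) · 3/(s-6) = 1/(s-6)

Final answer: 1/(s-6)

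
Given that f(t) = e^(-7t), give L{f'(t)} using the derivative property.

f(0) = 1, F(s) = 1/(s+7). L{f'(t)} = s·F(s) - f(0) = s/(s+7) - 1 = (s - (s+7))/(s+7) = -7/(s+7)

Final answer: -7/(s+7)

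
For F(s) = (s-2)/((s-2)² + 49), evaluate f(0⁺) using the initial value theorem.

f(0⁺) = lim_{s→∞} sF(s) = lim_{s→∞} s(s-2)/((s-2)² + 49) = 1

Final answer: 1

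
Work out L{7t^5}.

L{t^n} = n!/s^(n+1). So L{7t^5} = 7·5!/s^6 = 840/s^6

Final answer: 840/s^6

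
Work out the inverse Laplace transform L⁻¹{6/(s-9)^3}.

L⁻¹{n!/(s-a)^(n+1)} = t^n·e^(at) with n=2, a=9. So L⁻¹{2/(s-9)^3} = t^2·e^(9t), and L⁻¹{6/(s-9)^3} = (6/2)·t^2·e^(9t) = 3·t^2·e^(9t)

Final answer: 3·t^2·e^(9t)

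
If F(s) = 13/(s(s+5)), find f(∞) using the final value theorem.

f(∞) = lim_{s→0} s·13/(s(s+5)) = lim_{s→0} 13/(s+5) = 13/5 = 13/5

Final answer: 13/5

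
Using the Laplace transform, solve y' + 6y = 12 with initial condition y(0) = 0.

sY + 6Y = 12/s. Y = 12/(s(s+6)). Partial fractions: Y = 2/s - 2/(s+6)

Final answer: y(t) = 2(1 - e^(-6t))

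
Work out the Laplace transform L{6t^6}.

L{6t^6} = 6 · L{t^6} = 6 · 720/s^7 = 4320/s^7

Final answer: 4320/s^7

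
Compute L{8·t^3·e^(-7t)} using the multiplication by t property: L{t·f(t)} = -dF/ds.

Using L{t^n·e^(at)} = n!/(s-a)^(n+1), L{t^3·e^(-7t)} = 6/(s+7)^4, so L{8·t^3·e^(-7t)} = 8·6/(s+7)^4 = 48/(s+7)^4

Final answer: 48/(s+7)^4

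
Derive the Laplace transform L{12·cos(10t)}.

L{cos(ωt)} = s/(s² + ω²), so L{cos(10t)} = s/(s² + 100). Then L{12·cos(10t)} = 12·s/(s² + 100) = 12s/(s² + 100)

Final answer: 12s/(s² + 100)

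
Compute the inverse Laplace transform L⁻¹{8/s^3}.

L⁻¹{n!/s^(n+1)} = t^n with n=2. So L⁻¹{2/s^3} = t^2, and L⁻¹{8/s^3} = (8/2)·t^2 = 4·t^2

Final answer: 4·t^2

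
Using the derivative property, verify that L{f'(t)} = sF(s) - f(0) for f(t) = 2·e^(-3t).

f'(t) = -6e^(-3t). Direct: L{f'(t)} = -6/(s+3). Property: s·2/(s+3) - 2 = (2s - 2(s+3))/(s+3) = -6/(s+3). ✓

Final answer: -6/(s+3)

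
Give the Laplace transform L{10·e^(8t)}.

L{e^(at)} = 1/(s-a), so L{e^(8t)} = 1/(s-8). Then L{10·e^(8t)} = 10/(s-8)

Final answer: 10/(s-8)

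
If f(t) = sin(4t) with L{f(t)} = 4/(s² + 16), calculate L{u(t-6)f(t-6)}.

Time shift theorem: L{u(t-a)f(t-a)} = e^(-as)F(s). Here a=6, F(s) = 4/(s² + 16), so L{u(t-6)f(t-6)} = e^(-6s)·4/(s² + 16)

Final answer: e^(-6s)·4/(s² + 16)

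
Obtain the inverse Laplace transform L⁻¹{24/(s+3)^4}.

L⁻¹{n!/(s-a)^(n+1)} = t^n·e^(at) with n=3, a=-3. So L⁻¹{6/(s+3)^4} = t^3·e^(-3t), and L⁻¹{24/(s+3)^4} = (24/6)·t^3·e^(-3t) = 4·t^3·e^(-3t)

Final answer: 4·t^3·e^(-3t)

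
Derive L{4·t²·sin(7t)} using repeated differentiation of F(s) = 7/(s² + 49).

F(s) = 7/(s² + 49). F'(s) = -14s/(s² + 49)². F''(s) = -14(49 - 3s²)/(s² + 49)³ = (42s² - 686)/(s² + 49)³. So L{t²·sin(7t)} = (-1)² F''(s) = (42s² - 686)/(s² + 49)³. Then L{4·t²·sin(7t)} = 4·(42s² - 686)/(s² + 49)³ = (168s² - 2744)/(s² + 49)³

Final answer: (168s² - 2744)/(s² + 49)³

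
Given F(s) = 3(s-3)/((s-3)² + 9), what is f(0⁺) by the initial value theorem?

f(0⁺) = lim_{s→∞} sF(s) = lim_{s→∞} 3s(s-3)/((s-3)² + 9) = 3

Final answer: 3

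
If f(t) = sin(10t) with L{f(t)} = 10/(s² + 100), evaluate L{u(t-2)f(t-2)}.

Time shift theorem: L{u(t-a)f(t-a)} = e^(-as)F(s). Here a=2, F(s) = 10/(s² + 100), so L{u(t-2)f(t-2)} = e^(-2s)·10/(s² + 100)

Final answer: e^(-2s)·10/(s² + 100)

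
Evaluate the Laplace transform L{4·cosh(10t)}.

L{cosh(ωt)} = s/(s² - ω²), so L{cosh(10t)} = s/(s² - 100). Then L{4·cosh(10t)} = 4·s/(s² - 100) = 4s/(s² - 100)

Final answer: 4s/(s² - 100)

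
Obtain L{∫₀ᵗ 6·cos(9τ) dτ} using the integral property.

L{∫₀ᵗ f(τ)dτ} = F(s)/s with F(s) = 6s/(s² + 81), so the result is (6s/(s² + 81))/s = 6/(s² + 81)

Final answer: 6/(s² + 81)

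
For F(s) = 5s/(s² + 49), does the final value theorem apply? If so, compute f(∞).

The final value theorem requires all poles of sF(s) in the left half-plane. sF(s) = 5s²/(s² + 49) has poles at s = ±7i (imaginary axis). Theorem does NOT apply (oscillatory system).

Final answer: Not applicable (oscillatory)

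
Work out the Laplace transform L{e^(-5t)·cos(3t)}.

L{e^(at)·cos(ωt)} = (s-a)/((s-a)² + ω²), so L{e^(-5t)·cos(3t)} = (s+5)/((s+5)² + 9)

Final answer: (s+5)/((s+5)² + 9)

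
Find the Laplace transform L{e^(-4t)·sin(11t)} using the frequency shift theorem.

Frequency shift: L{e^(at)f(t)} = F(s-a). L{e^(-4t)·sin(11t)} = 11/((s+4)² + 121)

Final answer: 11/((s+4)² + 121)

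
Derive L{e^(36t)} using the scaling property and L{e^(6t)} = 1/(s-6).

Using L{f(at)} = (1/a)F(s/a) with a=6 and f(t) = e^(6t): L{e^(36t)} = (1/6) · 1/((s/6)-6) = (1/6) · 6/(s-36) = 1/(s-36)

Final answer: 1/(s-36)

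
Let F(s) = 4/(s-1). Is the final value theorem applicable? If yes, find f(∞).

sF(s) = 4s/(s-1) has a pole at s = 1 in the right half-plane. Theorem does NOT apply (unstable system; f(t) = 4·e^t grows without bound).

Final answer: Not applicable (unstable)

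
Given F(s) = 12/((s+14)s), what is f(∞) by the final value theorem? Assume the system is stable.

f(∞) = lim_{s→0} sF(s) = lim_{s→0} 12/(s+14) = 6/7

Final answer: 6/7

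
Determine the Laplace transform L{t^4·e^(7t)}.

L{t^n·e^(at)} = n!/(s-a)^(n+1), so L{t^4·e^(7t)} = 24/(s-7)^5

Final answer: 24/(s-7)^5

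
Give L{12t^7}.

L{t^n} = n!/s^(n+1). So L{12t^7} = 12·7!/s^8 = 60480/s^8

Final answer: 60480/s^8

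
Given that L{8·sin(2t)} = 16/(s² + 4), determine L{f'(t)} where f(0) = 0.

L{f'(t)} = s·F(s) - f(0) = s·16/(s² + 4) - 0 = 16s/(s² + 4)

Final answer: 16s/(s² + 4)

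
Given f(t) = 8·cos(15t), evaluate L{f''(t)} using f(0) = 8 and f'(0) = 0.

F(s) = 8s/(s² + 225). L{f''(t)} = s²F(s) - sf(0) - f'(0) = 8s³/(s² + 225) - 8s = (8s³ - 8s(s² + 225))/(s² + 225) = -1800s/(s² + 225)

Final answer: -1800s/(s² + 225)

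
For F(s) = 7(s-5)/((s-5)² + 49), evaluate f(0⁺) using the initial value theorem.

f(0⁺) = lim_{s→∞} sF(s) = lim_{s→∞} 7s(s-5)/((s-5)² + 49) = 7

Final answer: 7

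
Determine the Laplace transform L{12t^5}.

L{12t^5} = 12 · L{t^5} = 12 · 120/s^6 = 1440/s^6

Final answer: 1440/s^6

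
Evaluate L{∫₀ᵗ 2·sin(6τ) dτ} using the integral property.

L{∫₀ᵗ f(τ)dτ} = F(s)/s with F(s) = 12/(s² + 36), so the result is (12/(s² + 36))/s = 12/(s(s² + 36))

Final answer: 12/(s(s² + 36))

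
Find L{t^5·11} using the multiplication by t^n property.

L{11} = 11/s. d^1/ds^1[1/s] = -1/s². d^2/ds^2[1/s] = 2/s^3. d^3/ds^3[1/s] = -6/s^4. d^4/ds^4[1/s] = 24/s^5. d^5/ds^5[1/s] = -120/s^6. So L{t^5} = (-1)^{5}·-120/s^6 = 120/s^6. Then L{t^5·11} = 11·120/s^6 = 1320/s^6

Final answer: 1320/s^6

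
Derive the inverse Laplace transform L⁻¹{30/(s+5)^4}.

L⁻¹{n!/(s-a)^(n+1)} = t^n·e^(at) with n=3, a=-5. So L⁻¹{6/(s+5)^4} = t^3·e^(-5t), and L⁻¹{30/(s+5)^4} = (30/6)·t^3·e^(-5t) = 5·t^3·e^(-5t)

Final answer: 5·t^3·e^(-5t)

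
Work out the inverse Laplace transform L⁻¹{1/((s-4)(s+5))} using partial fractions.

Decompose: A/(s-4) + B/(s+5). A = 1/9, B = -1/9. f(t) = (e^(4t) - e^(-5t))/9

Final answer: (e^(4t) - e^(-5t))/9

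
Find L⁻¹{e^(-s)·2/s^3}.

L⁻¹{2/s^3} = t^2. By the time shift theorem, L⁻¹{e^(-as)F(s)} = u(t-a)f(t-a) with a=1, so L⁻¹{e^(-s)·2/s^3} = u(t-1)·(t-1)^2

Final answer: u(t-1)·(t-1)^2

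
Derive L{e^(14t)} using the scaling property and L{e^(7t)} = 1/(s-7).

Using L{f(at)} = (1/a)F(s/a) with a=2 and f(t) = e^(7t): L{e^(14t)} = (1/2) · 1/((s/2)-7) = (1/2) · 2/(s-14) = 1/(s-14)

Final answer: 1/(s-14)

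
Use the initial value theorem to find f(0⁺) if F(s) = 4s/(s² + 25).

f(0⁺) = lim_{s→∞} s·4s/(s² + 25) = lim_{s→∞} 4s²/(s² + 25) = 4

Final answer: 4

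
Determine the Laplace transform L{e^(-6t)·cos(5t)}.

L{e^(at)·cos(ωt)} = (s-a)/((s-a)² + ω²), so L{e^(-6t)·cos(5t)} = (s+6)/((s+6)² + 25)

Final answer: (s+6)/((s+6)² + 25)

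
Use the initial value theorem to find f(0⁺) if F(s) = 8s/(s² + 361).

f(0⁺) = lim_{s→∞} s·8s/(s² + 361) = lim_{s→∞} 8s²/(s² + 361) = 8

Final answer: 8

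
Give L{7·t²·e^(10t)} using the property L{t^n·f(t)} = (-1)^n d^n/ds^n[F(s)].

L{e^(10t)} = 1/(s-10). d/ds[1/(s-10)] = -1/(s-10)². d²/ds²[1/(s-10)] = 2/(s-10)³. So L{t²·e^(10t)} = (-1)² · 2/(s-10)³ = 2/(s-10)³. Then L{7·t²·e^(10t)} = 7·2/(s-10)³ = 14/(s-10)³

Final answer: 14/(s-10)³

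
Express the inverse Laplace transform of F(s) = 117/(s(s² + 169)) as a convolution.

117/(s(s² + 169)) = (1/s)·(117/(s² + 169)) = L{1}·L{9·sin(13t)}. So f(t) = 1*(9·sin(13t)) = ∫₀ᵗ 9·sin(13τ) dτ

Final answer: ∫₀ᵗ 9·sin(13τ) dτ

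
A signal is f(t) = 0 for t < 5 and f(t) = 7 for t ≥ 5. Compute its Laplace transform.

f(t) = 7·u(t-5). L{u(t-5)} = e^(-5s)/s, so L{f(t)} = 7·e^(-5s)/s

Final answer: 7·e^(-5s)/s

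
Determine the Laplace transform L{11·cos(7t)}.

L{cos(ωt)} = s/(s² + ω²), so L{cos(7t)} = s/(s² + 49). Then L{11·cos(7t)} = 11·s/(s² + 49) = 11s/(s² + 49)

Final answer: 11s/(s² + 49)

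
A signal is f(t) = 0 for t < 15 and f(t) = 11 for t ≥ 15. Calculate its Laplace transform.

f(t) = 11·u(t-15). L{u(t-15)} = e^(-15s)/s, so L{f(t)} = 11·e^(-15s)/s

Final answer: 11·e^(-15s)/s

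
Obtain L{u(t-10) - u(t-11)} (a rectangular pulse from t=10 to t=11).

L{u(t-a)} = e^(-as)/s. L{u(t-10) - u(t-11)} = (e^(-10s) - e^(-11s))/s

Final answer: (e^(-10s) - e^(-11s))/s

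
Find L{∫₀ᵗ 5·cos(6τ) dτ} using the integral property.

L{∫₀ᵗ f(τ)dτ} = F(s)/s with F(s) = 5s/(s² + 36), so the result is (5s/(s² + 36))/s = 5/(s² + 36)

Final answer: 5/(s² + 36)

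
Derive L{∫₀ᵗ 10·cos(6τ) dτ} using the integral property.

L{∫₀ᵗ f(τ)dτ} = F(s)/s with F(s) = 10s/(s² + 36), so the result is (10s/(s² + 36))/s = 10/(s² + 36)

Final answer: 10/(s² + 36)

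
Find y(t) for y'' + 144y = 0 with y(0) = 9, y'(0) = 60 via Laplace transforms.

L{y''} + 144L{y} = 0. s²Y - 9s - 60 + 144Y = 0. Y(s² + 144) = 9s + 60. Y = (9s + 60)/(s² + 144). Inverting: y(t) = 9cos(12t) + 5sin(12t)

Final answer: y(t) = 9cos(12t) + 5sin(12t)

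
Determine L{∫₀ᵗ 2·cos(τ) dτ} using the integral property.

L{∫₀ᵗ f(τ)dτ} = F(s)/s with F(s) = 2s/(s² + 1), so the result is (2s/(s² + 1))/s = 2/(s² + 1)

Final answer: 2/(s² + 1)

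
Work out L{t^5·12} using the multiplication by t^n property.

L{12} = 12/s. d^1/ds^1[1/s] = -1/s². d^2/ds^2[1/s] = 2/s^3. d^3/ds^3[1/s] = -6/s^4. d^4/ds^4[1/s] = 24/s^5. d^5/ds^5[1/s] = -120/s^6. So L{t^5} = (-1)^{5}·-120/s^6 = 120/s^6. Then L{t^5·12} = 12·120/s^6 = 1440/s^6

Final answer: 1440/s^6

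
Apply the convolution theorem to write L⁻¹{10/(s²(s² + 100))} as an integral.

10/(s²(s² + 100)) = (1/s²)·(10/(s² + 100)) = L{t}·L{sin(10t)}. So f(t) = t*(sin(10t)) = ∫₀ᵗ τ·sin(10(t-τ)) dτ

Final answer: ∫₀ᵗ τ·sin(10(t-τ)) dτ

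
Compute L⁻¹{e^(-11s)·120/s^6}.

L⁻¹{120/s^6} = t^5. By the time shift theorem, L⁻¹{e^(-as)F(s)} = u(t-a)f(t-a) with a=11, so L⁻¹{e^(-11s)·120/s^6} = u(t-11)·(t-11)^5

Final answer: u(t-11)·(t-11)^5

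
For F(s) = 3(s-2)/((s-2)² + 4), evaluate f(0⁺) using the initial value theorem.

f(0⁺) = lim_{s→∞} sF(s) = lim_{s→∞} 3s(s-2)/((s-2)² + 4) = 3

Final answer: 3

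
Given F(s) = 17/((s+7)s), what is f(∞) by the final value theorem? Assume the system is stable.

f(∞) = lim_{s→0} sF(s) = lim_{s→0} 17/(s+7) = 17/7

Final answer: 17/7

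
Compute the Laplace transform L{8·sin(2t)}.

L{sin(ωt)} = ω/(s² + ω²), so L{sin(2t)} = 2/(s² + 4). Then L{8·sin(2t)} = 8·2/(s² + 4) = 16/(s² + 4)

Final answer: 16/(s² + 4)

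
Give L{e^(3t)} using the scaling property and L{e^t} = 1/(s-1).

Using L{f(at)} = (1/a)F(s/a) with a=3 and f(t) = e^t: L{e^(3t)} = (1/3) · 1/((s/3)-1) = (1/3) · 3/(s-3) = 1/(s-3)

Final answer: 1/(s-3)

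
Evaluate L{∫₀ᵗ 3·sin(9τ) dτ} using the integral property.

L{∫₀ᵗ f(τ)dτ} = F(s)/s with F(s) = 27/(s² + 81), so the result is (27/(s² + 81))/s = 27/(s(s² + 81))

Final answer: 27/(s(s² + 81))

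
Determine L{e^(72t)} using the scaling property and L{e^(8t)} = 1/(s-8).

Using L{f(at)} = (1/a)F(s/a) with a=9 and f(t) = e^(8t): L{e^(72t)} = (1/9) · 1/((s/9)-8) = (1/9) · 9/(s-72) = 1/(s-72)

Final answer: 1/(s-72)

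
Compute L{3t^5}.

L{t^n} = n!/s^(n+1). So L{3t^5} = 3·5!/s^6 = 360/s^6

Final answer: 360/s^6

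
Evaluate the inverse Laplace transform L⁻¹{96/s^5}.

L⁻¹{n!/s^(n+1)} = t^n with n=4. So L⁻¹{24/s^5} = t^4, and L⁻¹{96/s^5} = (96/24)·t^4 = 4·t^4

Final answer: 4·t^4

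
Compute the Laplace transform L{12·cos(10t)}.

L{cos(ωt)} = s/(s² + ω²), so L{cos(10t)} = s/(s² + 100). Then L{12·cos(10t)} = 12·s/(s² + 100) = 12s/(s² + 100)

Final answer: 12s/(s² + 100)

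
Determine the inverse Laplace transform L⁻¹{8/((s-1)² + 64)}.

Using frequency shift, L⁻¹{8/((s-1)² + 64)} = e^t·sin(8t)

Final answer: e^t·sin(8t)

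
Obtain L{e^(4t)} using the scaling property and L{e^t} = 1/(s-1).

Using L{f(at)} = (1/a)F(s/a) with a=4 and f(t) = e^t: L{e^(4t)} = (1/4) · 1/((s/4)-1) = (1/4) · 4/(s-4) = 1/(s-4)

Final answer: 1/(s-4)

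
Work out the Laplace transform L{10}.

L{10} = 10 · L{1} = 10/s

Final answer: 10/s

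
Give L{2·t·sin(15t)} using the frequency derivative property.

L{sin(15t)} = 15/(s² + 225). By L{t·f(t)} = -F'(s): -d/ds[15/(s² + 225)] = -(15)·(-2s)/(s² + 225)² = 30s/(s² + 225)². Then L{2·t·sin(15t)} = 2·30s/(s² + 225)² = 60s/(s² + 225)²

Final answer: 60s/(s² + 225)²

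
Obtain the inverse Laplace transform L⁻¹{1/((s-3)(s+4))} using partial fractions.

Decompose: A/(s-3) + B/(s+4). A = 1/7, B = -1/7. f(t) = (e^(3t) - e^(-4t))/7

Final answer: (e^(3t) - e^(-4t))/7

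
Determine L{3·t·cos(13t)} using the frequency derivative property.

L{cos(13t)} = s/(s² + 169). Derivative: d/ds[s/(s² + 169)] = [(s² + 169) - s·2s]/(s² + 169)² = (169 - s²)/(s² + 169)². So L{t·cos(13t)} = -F'(s) = (s² - 169)/(s² + 169)². Then L{3·t·cos(13t)} = 3·(s² - 169)/(s² + 169)²

Final answer: 3·(s² - 169)/(s² + 169)²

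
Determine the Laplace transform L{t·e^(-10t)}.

L{t^n·e^(at)} = n!/(s-a)^(n+1), so L{t·e^(-10t)} = 1/(s+10)^2

Final answer: 1/(s+10)^2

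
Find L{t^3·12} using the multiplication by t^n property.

L{12} = 12/s. d^1/ds^1[1/s] = -1/s². d^2/ds^2[1/s] = 2/s^3. d^3/ds^3[1/s] = -6/s^4. So L{t^3} = (-1)^{3}·-6/s^4 = 6/s^4. Then L{t^3·12} = 12·6/s^4 = 72/s^4

Final answer: 72/s^4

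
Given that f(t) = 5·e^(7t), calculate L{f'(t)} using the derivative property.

f(0) = 5, F(s) = 5/(s-7). L{f'(t)} = s·F(s) - f(0) = 5s/(s-7) - 5 = (5s - 5(s-7))/(s-7) = 35/(s-7)

Final answer: 35/(s-7)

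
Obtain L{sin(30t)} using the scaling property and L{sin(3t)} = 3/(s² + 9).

Using L{f(at)} = (1/a)F(s/a) with a=10: L{sin(30t)} = (1/10) · 3/((s/10)² + 9) = (1/10) · 3·100/(s² + 900) = 30/(s² + 900)

Final answer: 30/(s² + 900)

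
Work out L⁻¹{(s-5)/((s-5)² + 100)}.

Using frequency shift: L⁻¹{(s-a)/((s-a)² + b²)} = e^(at)cos(bt). Here a=5, b=10

Final answer: e^(5t)·cos(10t)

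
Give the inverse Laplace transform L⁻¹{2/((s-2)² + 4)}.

Using frequency shift, L⁻¹{2/((s-2)² + 4)} = e^(2t)·sin(2t)

Final answer: e^(2t)·sin(2t)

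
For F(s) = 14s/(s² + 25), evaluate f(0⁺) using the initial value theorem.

f(0⁺) = lim_{s→∞} s·14s/(s² + 25) = lim_{s→∞} 14s²/(s² + 25) = 14

Final answer: 14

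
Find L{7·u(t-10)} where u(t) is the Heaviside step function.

L{u(t-a)} = e^(-as)/s. Here a=10, so L{u(t-10)} = e^(-10s)/s, and L{7·u(t-10)} = 7·e^(-10s)/s

Final answer: 7·e^(-10s)/s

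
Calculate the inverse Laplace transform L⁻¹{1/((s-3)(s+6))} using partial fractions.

Decompose: A/(s-3) + B/(s+6). A = 1/9, B = -1/9. f(t) = (e^(3t) - e^(-6t))/9

Final answer: (e^(3t) - e^(-6t))/9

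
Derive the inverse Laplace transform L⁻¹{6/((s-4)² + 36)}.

Using frequency shift, L⁻¹{6/((s-4)² + 36)} = e^(4t)·sin(6t)

Final answer: e^(4t)·sin(6t)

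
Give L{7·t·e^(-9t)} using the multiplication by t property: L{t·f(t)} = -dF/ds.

Using L{t^n·e^(at)} = n!/(s-a)^(n+1), L{t·e^(-9t)} = 1/(s+9)^2, so L{7·t·e^(-9t)} = 7·1/(s+9)^2 = 7/(s+9)^2

Final answer: 7/(s+9)^2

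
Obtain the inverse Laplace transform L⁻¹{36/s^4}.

L⁻¹{n!/s^(n+1)} = t^n with n=3. So L⁻¹{6/s^4} = t^3, and L⁻¹{36/s^4} = (36/6)·t^3 = 6·t^3

Final answer: 6·t^3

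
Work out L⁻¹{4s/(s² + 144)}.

This is the form c·s/(s² + a²) with a = 12, c = 4. L⁻¹ = 4·cos(12t)

Final answer: 4·cos(12t)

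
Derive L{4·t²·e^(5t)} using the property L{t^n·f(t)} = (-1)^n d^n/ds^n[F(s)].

L{e^(5t)} = 1/(s-5). d/ds[1/(s-5)] = -1/(s-5)². d²/ds²[1/(s-5)] = 2/(s-5)³. So L{t²·e^(5t)} = (-1)² · 2/(s-5)³ = 2/(s-5)³. Then L{4·t²·e^(5t)} = 4·2/(s-5)³ = 8/(s-5)³

Final answer: 8/(s-5)³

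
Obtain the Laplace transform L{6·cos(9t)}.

L{cos(ωt)} = s/(s² + ω²), so L{cos(9t)} = s/(s² + 81). Then L{6·cos(9t)} = 6·s/(s² + 81) = 6s/(s² + 81)

Final answer: 6s/(s² + 81)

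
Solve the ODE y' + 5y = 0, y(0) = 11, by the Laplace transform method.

L{y'} + 5L{y} = 0. sY - 11 + 5Y = 0. Y(s+5) = 11. Y = 11/(s+5)

Final answer: y(t) = 11e^(-5t)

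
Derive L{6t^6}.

L{t^n} = n!/s^(n+1). So L{6t^6} = 6·6!/s^7 = 4320/s^7

Final answer: 4320/s^7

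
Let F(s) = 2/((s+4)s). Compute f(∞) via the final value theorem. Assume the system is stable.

f(∞) = lim_{s→0} sF(s) = lim_{s→0} 2/(s+4) = 1/2

Final answer: 1/2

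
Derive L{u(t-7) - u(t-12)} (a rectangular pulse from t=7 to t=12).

L{u(t-a)} = e^(-as)/s. L{u(t-7) - u(t-12)} = (e^(-7s) - e^(-12s))/s

Final answer: (e^(-7s) - e^(-12s))/s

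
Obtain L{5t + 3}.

L{5t + 3} = 5·L{t} + 3·L{1} = 5/s² + 3/s

Final answer: 5/s² + 3/s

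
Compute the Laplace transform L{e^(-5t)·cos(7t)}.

L{e^(at)·cos(ωt)} = (s-a)/((s-a)² + ω²), so L{e^(-5t)·cos(7t)} = (s+5)/((s+5)² + 49)

Final answer: (s+5)/((s+5)² + 49)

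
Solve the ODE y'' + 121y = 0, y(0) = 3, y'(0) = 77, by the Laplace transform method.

L{y''} + 121L{y} = 0. s²Y - 3s - 77 + 121Y = 0. Y(s² + 121) = 3s + 77. Y = (3s + 77)/(s² + 121). Inverting: y(t) = 3cos(11t) + 7sin(11t)

Final answer: y(t) = 3cos(11t) + 7sin(11t)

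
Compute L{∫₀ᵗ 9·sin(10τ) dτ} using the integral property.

L{∫₀ᵗ f(τ)dτ} = F(s)/s with F(s) = 90/(s² + 100), so the result is (90/(s² + 100))/s = 90/(s(s² + 100))

Final answer: 90/(s(s² + 100))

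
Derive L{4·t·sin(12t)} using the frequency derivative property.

L{sin(12t)} = 12/(s² + 144). By L{t·f(t)} = -F'(s): -d/ds[12/(s² + 144)] = -(12)·(-2s)/(s² + 144)² = 24s/(s² + 144)². Then L{4·t·sin(12t)} = 4·24s/(s² + 144)² = 96s/(s² + 144)²

Final answer: 96s/(s² + 144)²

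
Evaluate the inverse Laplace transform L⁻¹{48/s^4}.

L⁻¹{n!/s^(n+1)} = t^n with n=3. So L⁻¹{6/s^4} = t^3, and L⁻¹{48/s^4} = (48/6)·t^3 = 8·t^3

Final answer: 8·t^3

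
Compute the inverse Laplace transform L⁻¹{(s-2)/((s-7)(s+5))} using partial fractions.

Using partial fractions, f(t) = (5e^(7t) + 7e^(-5t))/12

Final answer: (5e^(7t) + 7e^(-5t))/12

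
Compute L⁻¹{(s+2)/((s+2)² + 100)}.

Using frequency shift: L⁻¹{(s-a)/((s-a)² + b²)} = e^(at)cos(bt). Here a=-2, b=10

Final answer: e^(-2t)·cos(10t)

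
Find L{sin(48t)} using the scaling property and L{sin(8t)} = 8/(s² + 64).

Using L{f(at)} = (1/a)F(s/a) with a=6: L{sin(48t)} = (1/6) · 8/((s/6)² + 64) = (1/6) · 8·36/(s² + 2304) = 48/(s² + 2304)

Final answer: 48/(s² + 2304)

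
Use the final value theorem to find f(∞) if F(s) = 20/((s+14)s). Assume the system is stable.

f(∞) = lim_{s→0} sF(s) = lim_{s→0} 20/(s+14) = 10/7

Final answer: 10/7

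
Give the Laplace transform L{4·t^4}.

L{t^n} = n!/s^(n+1), so L{t^4} = 24/s^5. Then L{4·t^4} = 4·24/s^5 = 96/s^5

Final answer: 96/s^5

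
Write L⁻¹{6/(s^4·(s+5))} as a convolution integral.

6/(s^4·(s+5)) = (6/s^4)·(1/(s+5)) = L{t^3}·L{e^(-5t)}. So f(t) = t^3*e^(-5t) = ∫₀ᵗ τ^3·e^(-5(t-τ)) dτ

Final answer: ∫₀ᵗ τ^3·e^(-5(t-τ)) dτ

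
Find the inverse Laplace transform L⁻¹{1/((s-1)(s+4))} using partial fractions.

Decompose: A/(s-1) + B/(s+4). A = 1/5, B = -1/5. f(t) = (e^t - e^(-4t))/5

Final answer: (e^t - e^(-4t))/5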